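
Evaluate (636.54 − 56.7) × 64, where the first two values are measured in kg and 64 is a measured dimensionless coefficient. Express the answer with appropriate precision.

636.54 kg − 56.7 kg = 579.84 kg; the difference is limited to 1 decimal place (4 s.f.).
Carrying full precision, 579.84 × 64 = 37109.76 kg; 64 has 2 s.f., so the result keeps min(4, 2) = 2 s.f.
Rounded to 2 significant figures: 3.7 × 10⁴ kg.

3.7 × 10⁴ kg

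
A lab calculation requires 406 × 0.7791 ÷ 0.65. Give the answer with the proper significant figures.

4.9 × 10²

406 × 0.7791 ÷ 0.65 = 486.637846154…
Multiplication/division keeps the fewest significant figures: 406 → 3 s.f., 0.7791 → 4 s.f., 0.65 → 2 s.f.; limit is 2.
Rounded to 2 significant figures: 4.9 × 10².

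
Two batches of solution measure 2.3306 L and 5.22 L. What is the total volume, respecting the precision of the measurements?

7.55 L

2.3306 L + 5.22 L = 7.5506 L.
Addition/subtraction keeps the fewest decimal places: 2.3306 → 4 decimal places, 5.22 → 2 decimal places; limit is 2.
Rounded to 2 decimal places: 7.55 L.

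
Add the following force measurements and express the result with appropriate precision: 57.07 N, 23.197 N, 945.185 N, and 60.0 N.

1085.5 N

57.07 N + 23.197 N + 945.185 N + 60.0 N = 1085.452 N.
Addition/subtraction keeps the fewest decimal places: 57.07 → 2 decimal places, 23.197 → 3 decimal places, 945.185 → 3 decimal places, 60.0 → 1 decimal place; limit is 1.
Rounded to 1 decimal place: 1085.5 N.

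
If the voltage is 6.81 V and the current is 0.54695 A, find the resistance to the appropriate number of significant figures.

12.5 Ω

resistance = 6.81 V ÷ 0.54695 A = 12.4508638815… Ω.
6.81 has 3 significant figures; 0.54695 has 5.
Division/multiplication keeps the fewest: 3 significant figures.
Rounded: 12.5 Ω.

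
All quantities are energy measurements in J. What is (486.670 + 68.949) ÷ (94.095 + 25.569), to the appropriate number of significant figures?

4.64316

486.670 + 68.949 = 555.619, limited to 3 d.p. → 6 s.f.; 94.095 + 25.569 = 119.664, limited to 3 d.p. → 6 s.f.
Carrying full precision, 555.619 ÷ 119.664 = 4.64315917903…; keep min(6, 6) = 6 s.f.
Rounded to 6 significant figures: 4.64316.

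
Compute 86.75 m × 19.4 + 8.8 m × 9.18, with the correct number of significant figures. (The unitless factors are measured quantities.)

1.76 × 10³ m

86.75 × 19.4 = 1682.95 → 1.68 × 10³ m (3 s.f., last digit at the 10^1 place).
8.8 × 9.18 = 80.784 → 81 m (2 s.f., last digit at the 10^0 place).
Sum: 1763.734 m; keep the coarser place, 10^1.
Result: 1.76 × 10³ m.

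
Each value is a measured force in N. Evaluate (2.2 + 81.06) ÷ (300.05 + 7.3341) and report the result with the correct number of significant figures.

2.2 + 81.06 = 83.26, limited to 1 d.p. → 3 s.f.; 300.05 + 7.3341 = 307.3841, limited to 2 d.p. → 5 s.f.
Carrying full precision, 83.26 ÷ 307.3841 = 0.270866320021…; keep min(3, 5) = 3 s.f.
Rounded to 3 significant figures: 0.271.

0.271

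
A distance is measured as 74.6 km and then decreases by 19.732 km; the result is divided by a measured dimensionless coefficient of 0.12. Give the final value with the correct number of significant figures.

4.6 × 10² km

74.6 km − 19.732 km = 54.868 km; the difference is limited to 1 decimal place (3 s.f.).
Carrying full precision, 54.868 ÷ 0.12 = 457.233333333… km; 0.12 has 2 s.f., so the result keeps min(3, 2) = 2 s.f.
Rounded to 2 significant figures: 4.6 × 10² km.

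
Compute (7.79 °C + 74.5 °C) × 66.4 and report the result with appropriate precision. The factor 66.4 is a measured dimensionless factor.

5.46 × 10^3 °C

7.79 °C + 74.5 °C = 82.29 °C; the sum is limited to 1 decimal place (3 s.f.).
Carrying full precision, 82.29 × 66.4 = 5464.056 °C; 66.4 has 3 s.f., so the result keeps min(3, 3) = 3 s.f.
Rounded to 3 significant figures: 5.46 × 10^3 °C.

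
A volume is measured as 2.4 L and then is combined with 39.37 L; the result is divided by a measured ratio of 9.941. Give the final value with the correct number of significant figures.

4.20 L

2.4 L + 39.37 L = 41.77 L; the sum is limited to 1 decimal place (3 s.f.).
Carrying full precision, 41.77 ÷ 9.941 = 4.20179056433… L; 9.941 has 4 s.f., so the result keeps min(3, 4) = 3 s.f.
Rounded to 3 significant figures: 4.20 L.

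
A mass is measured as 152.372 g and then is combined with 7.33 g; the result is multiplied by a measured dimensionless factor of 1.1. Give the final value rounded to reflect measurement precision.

152.372 g + 7.33 g = 159.702 g; the sum is limited to 2 decimal places (5 s.f.).
Carrying full precision, 159.702 × 1.1 = 175.6722 g; 1.1 has 2 s.f., so the result keeps min(5, 2) = 2 s.f.
Rounded to 2 significant figures: 1.8 × 10^2 g.

1.8 × 10^2 g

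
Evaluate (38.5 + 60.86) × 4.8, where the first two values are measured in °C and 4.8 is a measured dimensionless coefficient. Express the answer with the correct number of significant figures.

4.8 × 10² °C

38.5 °C + 60.86 °C = 99.36 °C; the sum is limited to 1 decimal place (3 s.f.).
Carrying full precision, 99.36 × 4.8 = 476.928 °C; 4.8 has 2 s.f., so the result keeps min(3, 2) = 2 s.f.
Rounded to 2 significant figures: 4.8 × 10² °C.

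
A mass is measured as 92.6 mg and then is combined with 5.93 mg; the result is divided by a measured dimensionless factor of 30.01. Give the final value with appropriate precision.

3.28 mg

92.6 mg + 5.93 mg = 98.53 mg; the sum is limited to 1 decimal place (3 s.f.).
Carrying full precision, 98.53 ÷ 30.01 = 3.28323892036… mg; 30.01 has 4 s.f., so the result keeps min(3, 4) = 3 s.f.
Rounded to 3 significant figures: 3.28 mg.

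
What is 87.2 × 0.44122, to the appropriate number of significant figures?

38.5

87.2 × 0.44122 = 38.474384
Multiplication/division keeps the fewest significant figures: 87.2 → 3 s.f., 0.44122 → 5 s.f.; limit is 3.
Rounded to 3 significant figures: 38.5.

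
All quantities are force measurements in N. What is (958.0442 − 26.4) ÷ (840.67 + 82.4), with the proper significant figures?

1.009

958.0442 − 26.4 = 931.6442, limited to 1 d.p. → 4 s.f.; 840.67 + 82.4 = 923.07, limited to 1 d.p. → 4 s.f.
Carrying full precision, 931.6442 ÷ 923.07 = 1.00928878633…; keep min(4, 4) = 4 s.f.
Rounded to 4 significant figures: 1.009.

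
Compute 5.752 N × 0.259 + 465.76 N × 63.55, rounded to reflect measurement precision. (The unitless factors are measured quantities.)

5.752 × 0.259 = 1.489768 → 1.49 N (3 s.f., last digit at the 10^-2 place).
465.76 × 63.55 = 29599.048 → 2.960 × 10⁴ N (4 s.f., last digit at the 10^1 place).
Sum: 29600.537768 N; keep the coarser place, 10^1.
Result: 2.960 × 10⁴ N.

2.960 × 10⁴ N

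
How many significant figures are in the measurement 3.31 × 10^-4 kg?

3.31 × 10^-4: in scientific notation every digit of the coefficient is significant.

3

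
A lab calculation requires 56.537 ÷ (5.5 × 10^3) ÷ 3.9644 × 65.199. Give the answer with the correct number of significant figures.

56.537 ÷ (5.5 × 10^3) ÷ 3.9644 × 65.199 = 0.169057147843…
Multiplication/division keeps the fewest significant figures: 56.537 → 5 s.f., 5.5 × 10^3 → 2 s.f., 3.9644 → 5 s.f., 65.199 → 5 s.f.; limit is 2.
Rounded to 2 significant figures: 0.17.

0.17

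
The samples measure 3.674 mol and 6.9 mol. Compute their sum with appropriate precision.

3.674 mol + 6.9 mol = 10.574 mol.
Addition/subtraction keeps the fewest decimal places: 3.674 → 3 decimal places, 6.9 → 1 decimal place; limit is 1.
Rounded to 1 decimal place: 10.6 mol.

10.6 mol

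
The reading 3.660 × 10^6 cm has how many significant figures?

4

3.660 × 10^6: in scientific notation every digit of the coefficient is significant.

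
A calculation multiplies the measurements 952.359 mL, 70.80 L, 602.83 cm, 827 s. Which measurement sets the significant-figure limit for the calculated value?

952.359 mL → 6 s.f.; 70.80 L → 4 s.f.; 602.83 cm → 5 s.f.; 827 s → 3 s.f.
The fewest is 3 significant figures, from 827 s.

827 s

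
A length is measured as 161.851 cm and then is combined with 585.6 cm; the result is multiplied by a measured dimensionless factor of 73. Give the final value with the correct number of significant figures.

5.5 × 10⁴ cm

161.851 cm + 585.6 cm = 747.451 cm; the sum is limited to 1 decimal place (4 s.f.).
Carrying full precision, 747.451 × 73 = 54563.923 cm; 73 has 2 s.f., so the result keeps min(4, 2) = 2 s.f.
Rounded to 2 significant figures: 5.5 × 10⁴ cm.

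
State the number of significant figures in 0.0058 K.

0.0058: leading zeros are not significant.

2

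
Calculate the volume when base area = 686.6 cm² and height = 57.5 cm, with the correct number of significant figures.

volume = 686.6 cm² × 57.5 cm = 39479.5 cm³.
686.6 has 4 significant figures; 57.5 has 3.
Division/multiplication keeps the fewest: 3 significant figures.
Rounded: 3.95 × 10^4 cm³.

3.95 × 10^4 cm³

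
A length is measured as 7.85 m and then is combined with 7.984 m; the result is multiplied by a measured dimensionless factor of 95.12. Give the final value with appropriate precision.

7.85 m + 7.984 m = 15.834 m; the sum is limited to 2 decimal places (4 s.f.).
Carrying full precision, 15.834 × 95.12 = 1506.13008 m; 95.12 has 4 s.f., so the result keeps min(4, 4) = 4 s.f.
Rounded to 4 significant figures: 1506 m.

1506 m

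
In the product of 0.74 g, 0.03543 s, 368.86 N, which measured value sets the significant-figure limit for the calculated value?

0.74 g → 2 s.f.; 0.03543 s → 4 s.f.; 368.86 N → 5 s.f.
The fewest is 2 significant figures, from 0.74 g.

0.74 g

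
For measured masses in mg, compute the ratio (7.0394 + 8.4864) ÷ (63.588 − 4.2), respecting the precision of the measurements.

0.261

7.0394 + 8.4864 = 15.5258, limited to 4 d.p. → 6 s.f.; 63.588 − 4.2 = 59.388, limited to 1 d.p. → 3 s.f.
Carrying full precision, 15.5258 ÷ 59.388 = 0.261429918502…; keep min(6, 3) = 3 s.f.
Rounded to 3 significant figures: 0.261.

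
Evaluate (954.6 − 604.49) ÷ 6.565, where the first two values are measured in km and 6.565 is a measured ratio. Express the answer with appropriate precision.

954.6 km − 604.49 km = 350.11 km; the difference is limited to 1 decimal place (4 s.f.).
Carrying full precision, 350.11 ÷ 6.565 = 53.3297791318… km; 6.565 has 4 s.f., so the result keeps min(4, 4) = 4 s.f.
Rounded to 4 significant figures: 53.33 km.

53.33 km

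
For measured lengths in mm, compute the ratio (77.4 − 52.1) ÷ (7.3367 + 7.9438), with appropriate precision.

1.66

77.4 − 52.1 = 25.3, limited to 1 d.p. → 3 s.f.; 7.3367 + 7.9438 = 15.2805, limited to 4 d.p. → 6 s.f.
Carrying full precision, 25.3 ÷ 15.2805 = 1.65570498348…; keep min(3, 6) = 3 s.f.
Rounded to 3 significant figures: 1.66.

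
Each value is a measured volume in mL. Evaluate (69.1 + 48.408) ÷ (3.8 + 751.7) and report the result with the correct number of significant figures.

0.1555

69.1 + 48.408 = 117.508, limited to 1 d.p. → 4 s.f.; 3.8 + 751.7 = 755.5, limited to 1 d.p. → 4 s.f.
Carrying full precision, 117.508 ÷ 755.5 = 0.155536730642…; keep min(4, 4) = 4 s.f.
Rounded to 4 significant figures: 0.1555.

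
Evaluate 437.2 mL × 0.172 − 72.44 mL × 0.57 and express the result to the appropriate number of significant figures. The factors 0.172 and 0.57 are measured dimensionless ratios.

34 mL

437.2 × 0.172 = 75.1984 → 75.2 mL (3 s.f., last digit at the 10^-1 place).
72.44 × 0.57 = 41.2908 → 41 mL (2 s.f., last digit at the 10^0 place).
Difference: 33.9076 mL; keep the coarser place, 10^0.
Result: 34 mL.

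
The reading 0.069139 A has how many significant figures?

0.069139: leading zeros are not significant.

5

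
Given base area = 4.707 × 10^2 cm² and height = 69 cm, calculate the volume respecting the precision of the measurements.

volume = 4.707 × 10^2 cm² × 69 cm = 32478.3 cm³.
4.707 × 10^2 has 4 significant figures; 69 has 2.
Division/multiplication keeps the fewest: 2 significant figures.
Rounded: 3.2 × 10^4 cm³.

3.2 × 10^4 cm³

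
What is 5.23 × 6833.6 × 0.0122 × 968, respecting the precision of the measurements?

5.23 × 6833.6 × 0.0122 × 968 = 422071.891789…
Multiplication/division keeps the fewest significant figures: 5.23 → 3 s.f., 6833.6 → 5 s.f., 0.0122 → 3 s.f., 968 → 3 s.f.; limit is 3.
Rounded to 3 significant figures: 4.22 × 10^5.

4.22 × 10^5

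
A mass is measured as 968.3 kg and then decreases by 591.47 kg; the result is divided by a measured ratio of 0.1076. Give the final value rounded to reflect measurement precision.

3502 kg

968.3 kg − 591.47 kg = 376.83 kg; the difference is limited to 1 decimal place (4 s.f.).
Carrying full precision, 376.83 ÷ 0.1076 = 3502.13754647… kg; 0.1076 has 4 s.f., so the result keeps min(4, 4) = 4 s.f.
Rounded to 4 significant figures: 3502 kg.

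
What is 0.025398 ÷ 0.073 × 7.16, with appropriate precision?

2.5

0.025398 ÷ 0.073 × 7.16 = 2.49109150685…
Multiplication/division keeps the fewest significant figures: 0.025398 → 5 s.f., 0.073 → 2 s.f., 7.16 → 3 s.f.; limit is 2.
Rounded to 2 significant figures: 2.5.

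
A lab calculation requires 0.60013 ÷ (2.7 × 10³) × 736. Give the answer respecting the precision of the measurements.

1.6 × 10⁻¹

0.60013 ÷ (2.7 × 10³) × 736 = 0.163590992593…
Multiplication/division keeps the fewest significant figures: 0.60013 → 5 s.f., 2.7 × 10³ → 2 s.f., 736 → 3 s.f.; limit is 2.
Rounded to 2 significant figures: 1.6 × 10⁻¹.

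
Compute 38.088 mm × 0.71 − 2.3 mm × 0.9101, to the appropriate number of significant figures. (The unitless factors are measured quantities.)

25 mm

38.088 × 0.71 = 27.04248 → 27 mm (2 s.f., last digit at the 10^0 place).
2.3 × 0.9101 = 2.09323 → 2.1 mm (2 s.f., last digit at the 10^-1 place).
Difference: 24.94925 mm; keep the coarser place, 10^0.
Result: 25 mm.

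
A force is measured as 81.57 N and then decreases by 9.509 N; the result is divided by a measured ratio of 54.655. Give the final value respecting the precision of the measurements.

81.57 N − 9.509 N = 72.061 N; the difference is limited to 2 decimal places (4 s.f.).
Carrying full precision, 72.061 ÷ 54.655 = 1.31847040527… N; 54.655 has 5 s.f., so the result keeps min(4, 5) = 4 s.f.
Rounded to 4 significant figures: 1.318 N.

1.318 N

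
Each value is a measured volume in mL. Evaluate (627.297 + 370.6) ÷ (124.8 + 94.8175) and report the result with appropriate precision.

4.544

627.297 + 370.6 = 997.897, limited to 1 d.p. → 4 s.f.; 124.8 + 94.8175 = 219.6175, limited to 1 d.p. → 4 s.f.
Carrying full precision, 997.897 ÷ 219.6175 = 4.54379546257…; keep min(4, 4) = 4 s.f.
Rounded to 4 significant figures: 4.544.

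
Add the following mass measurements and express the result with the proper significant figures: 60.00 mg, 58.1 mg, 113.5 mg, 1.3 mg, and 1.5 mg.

2.344 × 10² mg

60.00 mg + 58.1 mg + 113.5 mg + 1.3 mg + 1.5 mg = 234.40 mg.
Addition/subtraction keeps the fewest decimal places: 60.00 → 2 decimal places, 58.1 → 1 decimal place, 113.5 → 1 decimal place, 1.3 → 1 decimal place, 1.5 → 1 decimal place; limit is 1.
Rounded to 1 decimal place: 2.344 × 10² mg.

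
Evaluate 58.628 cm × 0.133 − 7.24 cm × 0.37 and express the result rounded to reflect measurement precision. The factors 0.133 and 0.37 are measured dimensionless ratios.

58.628 × 0.133 = 7.797524 → 7.80 cm (3 s.f., last digit at the 10^-2 place).
7.24 × 0.37 = 2.6788 → 2.7 cm (2 s.f., last digit at the 10^-1 place).
Difference: 5.118724 cm; keep the coarser place, 10^-1.
Result: 5.1 cm.

5.1 cm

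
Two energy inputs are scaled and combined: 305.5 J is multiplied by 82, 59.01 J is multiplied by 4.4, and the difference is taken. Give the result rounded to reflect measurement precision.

2.5 × 10⁴ J

305.5 × 82 = 25051 → 2.5 × 10⁴ J (2 s.f., last digit at the 10^3 place).
59.01 × 4.4 = 259.644 → 2.6 × 10² J (2 s.f., last digit at the 10^1 place).
Difference: 24791.356 J; keep the coarser place, 10^3.
Result: 2.5 × 10⁴ J.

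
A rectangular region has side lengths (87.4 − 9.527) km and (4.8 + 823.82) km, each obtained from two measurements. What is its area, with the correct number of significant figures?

87.4 − 9.527 = 77.873, limited to 1 d.p. → 3 s.f.; 4.8 + 823.82 = 828.62, limited to 1 d.p. → 4 s.f.
Carrying full precision, 77.873 × 828.62 = 64527.12526; keep min(3, 4) = 3 s.f.
Rounded to 3 significant figures: 6.45 × 10⁴ km².

6.45 × 10⁴ km²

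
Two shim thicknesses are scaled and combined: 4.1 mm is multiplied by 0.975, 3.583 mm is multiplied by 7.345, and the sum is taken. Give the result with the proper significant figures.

30.3 mm

4.1 × 0.975 = 3.9975 → 4.0 mm (2 s.f., last digit at the 10^-1 place).
3.583 × 7.345 = 26.317135 → 26.32 mm (4 s.f., last digit at the 10^-2 place).
Sum: 30.314635 mm; keep the coarser place, 10^-1.
Result: 30.3 mm.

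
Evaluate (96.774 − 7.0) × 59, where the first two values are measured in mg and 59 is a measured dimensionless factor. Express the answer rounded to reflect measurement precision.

5.3 × 10³ mg

96.774 mg − 7.0 mg = 89.774 mg; the difference is limited to 1 decimal place (3 s.f.).
Carrying full precision, 89.774 × 59 = 5296.666 mg; 59 has 2 s.f., so the result keeps min(3, 2) = 2 s.f.
Rounded to 2 significant figures: 5.3 × 10³ mg.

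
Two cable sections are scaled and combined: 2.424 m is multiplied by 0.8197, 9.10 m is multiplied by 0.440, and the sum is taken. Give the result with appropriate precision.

2.424 × 0.8197 = 1.9869528 → 1.987 m (4 s.f., last digit at the 10^-3 place).
9.10 × 0.440 = 4.004 → 4.00 m (3 s.f., last digit at the 10^-2 place).
Sum: 5.9909528 m; keep the coarser place, 10^-2.
Result: 5.99 m.

5.99 m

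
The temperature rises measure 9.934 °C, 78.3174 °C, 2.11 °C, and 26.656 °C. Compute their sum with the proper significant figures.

117.02 °C

9.934 °C + 78.3174 °C + 2.11 °C + 26.656 °C = 117.0174 °C.
Addition/subtraction keeps the fewest decimal places: 9.934 → 3 decimal places, 78.3174 → 4 decimal places, 2.11 → 2 decimal places, 26.656 → 3 decimal places; limit is 2.
Rounded to 2 decimal places: 117.02 °C.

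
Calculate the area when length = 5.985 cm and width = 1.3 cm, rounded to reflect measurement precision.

7.8 cm²

area = 5.985 cm × 1.3 cm = 7.7805 cm².
5.985 has 4 significant figures; 1.3 has 2.
Division/multiplication keeps the fewest: 2 significant figures.
Rounded: 7.8 cm².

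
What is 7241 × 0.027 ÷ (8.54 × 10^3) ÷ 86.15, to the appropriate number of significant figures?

7241 × 0.027 ÷ (8.54 × 10^3) ÷ 86.15 = 0.000265735244746…
Multiplication/division keeps the fewest significant figures: 7241 → 4 s.f., 0.027 → 2 s.f., 8.54 × 10^3 → 3 s.f., 86.15 → 4 s.f.; limit is 2.
Rounded to 2 significant figures: 2.7 × 10^-4.

2.7 × 10^-4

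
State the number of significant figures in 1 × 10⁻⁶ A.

1 × 10⁻⁶: in scientific notation every digit of the coefficient is significant.

1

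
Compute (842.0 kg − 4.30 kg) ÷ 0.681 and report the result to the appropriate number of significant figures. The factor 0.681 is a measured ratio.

842.0 kg − 4.30 kg = 837.70 kg; the difference is limited to 1 decimal place (4 s.f.).
Carrying full precision, 837.70 ÷ 0.681 = 1230.10279001… kg; 0.681 has 3 s.f., so the result keeps min(4, 3) = 3 s.f.
Rounded to 3 significant figures: 1.23 × 10^3 kg.

1.23 × 10^3 kg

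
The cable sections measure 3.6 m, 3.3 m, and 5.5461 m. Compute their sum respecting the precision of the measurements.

12.4 m

3.6 m + 3.3 m + 5.5461 m = 12.4461 m.
Addition/subtraction keeps the fewest decimal places: 3.6 → 1 decimal place, 3.3 → 1 decimal place, 5.5461 → 4 decimal places; limit is 1.
Rounded to 1 decimal place: 12.4 m.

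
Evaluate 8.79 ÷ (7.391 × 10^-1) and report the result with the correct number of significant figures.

11.9

8.79 ÷ (7.391 × 10^-1) = 11.8928426465…
Multiplication/division keeps the fewest significant figures: 8.79 → 3 s.f., 7.391 × 10^-1 → 4 s.f.; limit is 3.
Rounded to 3 significant figures: 11.9.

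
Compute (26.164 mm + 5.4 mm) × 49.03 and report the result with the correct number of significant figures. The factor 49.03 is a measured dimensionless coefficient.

1.55 × 10³ mm

26.164 mm + 5.4 mm = 31.564 mm; the sum is limited to 1 decimal place (3 s.f.).
Carrying full precision, 31.564 × 49.03 = 1547.58292 mm; 49.03 has 4 s.f., so the result keeps min(3, 4) = 3 s.f.
Rounded to 3 significant figures: 1.55 × 10³ mm.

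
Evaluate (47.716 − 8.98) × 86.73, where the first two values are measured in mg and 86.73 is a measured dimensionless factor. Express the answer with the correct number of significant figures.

47.716 mg − 8.98 mg = 38.736 mg; the difference is limited to 2 decimal places (4 s.f.).
Carrying full precision, 38.736 × 86.73 = 3359.57328 mg; 86.73 has 4 s.f., so the result keeps min(4, 4) = 4 s.f.
Rounded to 4 significant figures: 3.360 × 10³ mg.

3.360 × 10³ mg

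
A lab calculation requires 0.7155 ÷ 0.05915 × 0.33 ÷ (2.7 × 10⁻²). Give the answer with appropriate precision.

1.5 × 10²

0.7155 ÷ 0.05915 × 0.33 ÷ (2.7 × 10⁻²) = 147.844463229…
Multiplication/division keeps the fewest significant figures: 0.7155 → 4 s.f., 0.05915 → 4 s.f., 0.33 → 2 s.f., 2.7 × 10⁻² → 2 s.f.; limit is 2.
Rounded to 2 significant figures: 1.5 × 10².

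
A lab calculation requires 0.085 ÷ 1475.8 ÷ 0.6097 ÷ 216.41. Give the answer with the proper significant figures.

0.085 ÷ 1475.8 ÷ 0.6097 ÷ 216.41 = 4.36513721154 × 10^-7…
Multiplication/division keeps the fewest significant figures: 0.085 → 2 s.f., 1475.8 → 5 s.f., 0.6097 → 4 s.f., 216.41 → 5 s.f.; limit is 2.
Rounded to 2 significant figures: 4.4 × 10⁻⁷.

4.4 × 10⁻⁷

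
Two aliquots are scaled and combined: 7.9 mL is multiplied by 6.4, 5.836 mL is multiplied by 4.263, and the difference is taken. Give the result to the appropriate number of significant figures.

26 mL

7.9 × 6.4 = 50.56 → 51 mL (2 s.f., last digit at the 10^0 place).
5.836 × 4.263 = 24.878868 → 24.88 mL (4 s.f., last digit at the 10^-2 place).
Difference: 25.681132 mL; keep the coarser place, 10^0.
Result: 26 mL.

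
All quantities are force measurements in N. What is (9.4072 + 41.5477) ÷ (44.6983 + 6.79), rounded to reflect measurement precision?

0.9896

9.4072 + 41.5477 = 50.9549, limited to 4 d.p. → 6 s.f.; 44.6983 + 6.79 = 51.4883, limited to 2 d.p. → 4 s.f.
Carrying full precision, 50.9549 ÷ 51.4883 = 0.989640364898…; keep min(6, 4) = 4 s.f.
Rounded to 4 significant figures: 0.9896.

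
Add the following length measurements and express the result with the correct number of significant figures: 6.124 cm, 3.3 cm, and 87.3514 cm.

96.8 cm

6.124 cm + 3.3 cm + 87.3514 cm = 96.7754 cm.
Addition/subtraction keeps the fewest decimal places: 6.124 → 3 decimal places, 3.3 → 1 decimal place, 87.3514 → 4 decimal places; limit is 1.
Rounded to 1 decimal place: 96.8 cm.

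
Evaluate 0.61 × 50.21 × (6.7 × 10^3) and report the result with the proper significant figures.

2.1 × 10^5

0.61 × 50.21 × (6.7 × 10^3) = 205208.27
Multiplication/division keeps the fewest significant figures: 0.61 → 2 s.f., 50.21 → 4 s.f., 6.7 × 10^3 → 2 s.f.; limit is 2.
Rounded to 2 significant figures: 2.1 × 10^5.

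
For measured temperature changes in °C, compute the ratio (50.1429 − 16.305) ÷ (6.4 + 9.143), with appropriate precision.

2.18

50.1429 − 16.305 = 33.8379, limited to 3 d.p. → 5 s.f.; 6.4 + 9.143 = 15.543, limited to 1 d.p. → 3 s.f.
Carrying full precision, 33.8379 ÷ 15.543 = 2.1770507624…; keep min(5, 3) = 3 s.f.
Rounded to 3 significant figures: 2.18.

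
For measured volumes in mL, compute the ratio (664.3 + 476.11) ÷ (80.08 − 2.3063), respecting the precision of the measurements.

14.66

664.3 + 476.11 = 1140.41, limited to 1 d.p. → 5 s.f.; 80.08 − 2.3063 = 77.7737, limited to 2 d.p. → 4 s.f.
Carrying full precision, 1140.41 ÷ 77.7737 = 14.6631830555…; keep min(5, 4) = 4 s.f.
Rounded to 4 significant figures: 14.66.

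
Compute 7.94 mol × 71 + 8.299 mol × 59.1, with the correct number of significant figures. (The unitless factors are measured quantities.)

7.94 × 71 = 563.74 → 5.6 × 10^2 mol (2 s.f., last digit at the 10^1 place).
8.299 × 59.1 = 490.4709 → 4.90 × 10^2 mol (3 s.f., last digit at the 10^0 place).
Sum: 1054.2109 mol; keep the coarser place, 10^1.
Result: 1.05 × 10^3 mol.

1.05 × 10^3 mol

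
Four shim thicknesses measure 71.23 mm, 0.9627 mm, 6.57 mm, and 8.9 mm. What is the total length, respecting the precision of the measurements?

71.23 mm + 0.9627 mm + 6.57 mm + 8.9 mm = 87.6627 mm.
Addition/subtraction keeps the fewest decimal places: 71.23 → 2 decimal places, 0.9627 → 4 decimal places, 6.57 → 2 decimal places, 8.9 → 1 decimal place; limit is 1.
Rounded to 1 decimal place: 87.7 mm.

87.7 mm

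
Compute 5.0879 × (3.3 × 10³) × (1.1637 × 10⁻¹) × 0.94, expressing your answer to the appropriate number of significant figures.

1.8 × 10³

5.0879 × (3.3 × 10³) × (1.1637 × 10⁻¹) × 0.94 = 1836.62881915…
Multiplication/division keeps the fewest significant figures: 5.0879 → 5 s.f., 3.3 × 10³ → 2 s.f., 1.1637 × 10⁻¹ → 5 s.f., 0.94 → 2 s.f.; limit is 2.
Rounded to 2 significant figures: 1.8 × 10³.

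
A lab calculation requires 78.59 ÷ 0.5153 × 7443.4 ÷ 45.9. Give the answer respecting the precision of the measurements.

78.59 ÷ 0.5153 × 7443.4 ÷ 45.9 = 24732.3747784…
Multiplication/division keeps the fewest significant figures: 78.59 → 4 s.f., 0.5153 → 4 s.f., 7443.4 → 5 s.f., 45.9 → 3 s.f.; limit is 3.
Rounded to 3 significant figures: 2.47 × 10⁴.

2.47 × 10⁴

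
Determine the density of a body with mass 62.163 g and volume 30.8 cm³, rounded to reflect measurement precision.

2.02 g/cm³

density = 62.163 g ÷ 30.8 cm³ = 2.01827922078… g/cm³.
62.163 has 5 significant figures; 30.8 has 3.
Division/multiplication keeps the fewest: 3 significant figures.
Rounded: 2.02 g/cm³.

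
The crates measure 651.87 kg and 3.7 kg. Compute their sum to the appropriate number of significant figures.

655.6 kg

651.87 kg + 3.7 kg = 655.57 kg.
Addition/subtraction keeps the fewest decimal places: 651.87 → 2 decimal places, 3.7 → 1 decimal place; limit is 1.
Rounded to 1 decimal place: 655.6 kg.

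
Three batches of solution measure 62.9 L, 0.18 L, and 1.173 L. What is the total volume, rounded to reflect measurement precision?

62.9 L + 0.18 L + 1.173 L = 64.253 L.
Addition/subtraction keeps the fewest decimal places: 62.9 → 1 decimal place, 0.18 → 2 decimal places, 1.173 → 3 decimal places; limit is 1.
Rounded to 1 decimal place: 64.3 L.

64.3 L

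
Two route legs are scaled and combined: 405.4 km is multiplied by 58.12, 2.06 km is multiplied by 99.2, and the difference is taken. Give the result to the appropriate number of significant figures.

405.4 × 58.12 = 23561.848 → 2.356 × 10⁴ km (4 s.f., last digit at the 10^1 place).
2.06 × 99.2 = 204.352 → 204 km (3 s.f., last digit at the 10^0 place).
Difference: 23357.496 km; keep the coarser place, 10^1.
Result: 2.336 × 10⁴ km.

2.336 × 10⁴ km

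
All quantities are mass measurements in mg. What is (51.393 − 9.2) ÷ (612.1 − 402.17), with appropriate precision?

0.201

51.393 − 9.2 = 42.193, limited to 1 d.p. → 3 s.f.; 612.1 − 402.17 = 209.93, limited to 1 d.p. → 4 s.f.
Carrying full precision, 42.193 ÷ 209.93 = 0.200986042967…; keep min(3, 4) = 3 s.f.
Rounded to 3 significant figures: 0.201.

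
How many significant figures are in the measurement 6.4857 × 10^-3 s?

6.4857 × 10^-3: in scientific notation every digit of the coefficient is significant.

5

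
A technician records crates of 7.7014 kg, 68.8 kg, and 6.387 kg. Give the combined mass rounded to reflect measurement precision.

7.7014 kg + 68.8 kg + 6.387 kg = 82.8884 kg.
Addition/subtraction keeps the fewest decimal places: 7.7014 → 4 decimal places, 68.8 → 1 decimal place, 6.387 → 3 decimal places; limit is 1.
Rounded to 1 decimal place: 82.9 kg.

82.9 kg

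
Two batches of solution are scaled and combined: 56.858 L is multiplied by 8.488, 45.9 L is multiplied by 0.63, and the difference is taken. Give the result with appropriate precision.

454 L

56.858 × 8.488 = 482.610704 → 482.6 L (4 s.f., last digit at the 10^-1 place).
45.9 × 0.63 = 28.917 → 29 L (2 s.f., last digit at the 10^0 place).
Difference: 453.693704 L; keep the coarser place, 10^0.
Result: 454 L.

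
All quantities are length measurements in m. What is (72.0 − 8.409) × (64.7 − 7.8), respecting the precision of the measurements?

3.62 × 10^3 m²

72.0 − 8.409 = 63.591, limited to 1 d.p. → 3 s.f.; 64.7 − 7.8 = 56.9, limited to 1 d.p. → 3 s.f.
Carrying full precision, 63.591 × 56.9 = 3618.3279; keep min(3, 3) = 3 s.f.
Rounded to 3 significant figures: 3.62 × 10^3 m².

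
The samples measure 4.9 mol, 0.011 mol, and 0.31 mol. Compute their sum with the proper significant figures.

5.2 mol

4.9 mol + 0.011 mol + 0.31 mol = 5.221 mol.
Addition/subtraction keeps the fewest decimal places: 4.9 → 1 decimal place, 0.011 → 3 decimal places, 0.31 → 2 decimal places; limit is 1.
Rounded to 1 decimal place: 5.2 mol.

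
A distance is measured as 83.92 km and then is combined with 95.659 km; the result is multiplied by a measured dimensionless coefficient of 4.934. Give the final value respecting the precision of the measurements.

886.0 km

83.92 km + 95.659 km = 179.579 km; the sum is limited to 2 decimal places (5 s.f.).
Carrying full precision, 179.579 × 4.934 = 886.042786 km; 4.934 has 4 s.f., so the result keeps min(5, 4) = 4 s.f.
Rounded to 4 significant figures: 886.0 km.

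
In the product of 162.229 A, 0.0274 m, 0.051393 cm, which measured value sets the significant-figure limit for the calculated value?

0.0274 m

162.229 A → 6 s.f.; 0.0274 m → 3 s.f.; 0.051393 cm → 5 s.f.
The fewest is 3 significant figures, from 0.0274 m.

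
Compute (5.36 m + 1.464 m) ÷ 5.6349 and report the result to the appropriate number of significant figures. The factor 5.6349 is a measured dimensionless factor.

1.21 m

5.36 m + 1.464 m = 6.824 m; the sum is limited to 2 decimal places (3 s.f.).
Carrying full precision, 6.824 ÷ 5.6349 = 1.21102415305… m; 5.6349 has 5 s.f., so the result keeps min(3, 5) = 3 s.f.
Rounded to 3 significant figures: 1.21 m.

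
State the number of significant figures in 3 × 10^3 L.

3 × 10^3: in scientific notation every digit of the coefficient is significant.

1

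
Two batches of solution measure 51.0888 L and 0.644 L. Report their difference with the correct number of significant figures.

50.445 L

51.0888 L − 0.644 L = 50.4448 L.
Addition/subtraction keeps the fewest decimal places: 51.0888 → 4 decimal places, 0.644 → 3 decimal places; limit is 3.
Rounded to 3 decimal places: 50.445 L.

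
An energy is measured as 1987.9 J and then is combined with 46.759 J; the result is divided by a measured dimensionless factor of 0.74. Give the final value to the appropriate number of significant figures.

2.7 × 10^3 J

1987.9 J + 46.759 J = 2034.659 J; the sum is limited to 1 decimal place (5 s.f.).
Carrying full precision, 2034.659 ÷ 0.74 = 2749.53918919… J; 0.74 has 2 s.f., so the result keeps min(5, 2) = 2 s.f.
Rounded to 2 significant figures: 2.7 × 10^3 J.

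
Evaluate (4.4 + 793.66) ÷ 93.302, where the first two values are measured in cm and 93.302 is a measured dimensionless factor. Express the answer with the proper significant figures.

8.554 cm

4.4 cm + 793.66 cm = 798.06 cm; the sum is limited to 1 decimal place (4 s.f.).
Carrying full precision, 798.06 ÷ 93.302 = 8.55351439412… cm; 93.302 has 5 s.f., so the result keeps min(4, 5) = 4 s.f.
Rounded to 4 significant figures: 8.554 cm.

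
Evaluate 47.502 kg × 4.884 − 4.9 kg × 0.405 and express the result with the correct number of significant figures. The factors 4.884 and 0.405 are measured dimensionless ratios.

47.502 × 4.884 = 231.999768 → 232.0 kg (4 s.f., last digit at the 10^-1 place).
4.9 × 0.405 = 1.9845 → 2.0 kg (2 s.f., last digit at the 10^-1 place).
Difference: 230.015268 kg; keep the coarser place, 10^-1.
Result: 230.0 kg.

230.0 kg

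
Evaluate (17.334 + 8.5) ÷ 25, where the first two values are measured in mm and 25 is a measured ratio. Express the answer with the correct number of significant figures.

17.334 mm + 8.5 mm = 25.834 mm; the sum is limited to 1 decimal place (3 s.f.).
Carrying full precision, 25.834 ÷ 25 = 1.03336 mm; 25 has 2 s.f., so the result keeps min(3, 2) = 2 s.f.
Rounded to 2 significant figures: 1.0 mm.

1.0 mm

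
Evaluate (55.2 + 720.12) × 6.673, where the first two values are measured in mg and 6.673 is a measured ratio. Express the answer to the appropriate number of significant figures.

5174 mg

55.2 mg + 720.12 mg = 775.32 mg; the sum is limited to 1 decimal place (4 s.f.).
Carrying full precision, 775.32 × 6.673 = 5173.71036 mg; 6.673 has 4 s.f., so the result keeps min(4, 4) = 4 s.f.
Rounded to 4 significant figures: 5174 mg.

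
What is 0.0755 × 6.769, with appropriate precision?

0.0755 × 6.769 = 0.5110595
Multiplication/division keeps the fewest significant figures: 0.0755 → 3 s.f., 6.769 → 4 s.f.; limit is 3.
Rounded to 3 significant figures: 0.511.

0.511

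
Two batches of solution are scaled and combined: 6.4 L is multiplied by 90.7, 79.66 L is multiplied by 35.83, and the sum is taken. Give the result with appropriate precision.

3.43 × 10^3 L

6.4 × 90.7 = 580.48 → 5.8 × 10^2 L (2 s.f., last digit at the 10^1 place).
79.66 × 35.83 = 2854.2178 → 2854 L (4 s.f., last digit at the 10^0 place).
Sum: 3434.6978 L; keep the coarser place, 10^1.
Result: 3.43 × 10^3 L.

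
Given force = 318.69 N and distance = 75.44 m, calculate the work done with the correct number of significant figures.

2.404 × 10⁴ J

work done = 318.69 N × 75.44 m = 24041.9736 J.
318.69 has 5 significant figures; 75.44 has 4.
Division/multiplication keeps the fewest: 4 significant figures.
Rounded: 2.404 × 10⁴ J.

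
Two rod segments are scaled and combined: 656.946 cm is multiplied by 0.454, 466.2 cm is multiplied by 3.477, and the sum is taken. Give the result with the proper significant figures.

1919 cm

656.946 × 0.454 = 298.253484 → 298 cm (3 s.f., last digit at the 10^0 place).
466.2 × 3.477 = 1620.9774 → 1621 cm (4 s.f., last digit at the 10^0 place).
Sum: 1919.230884 cm; keep the coarser place, 10^0.
Result: 1919 cm.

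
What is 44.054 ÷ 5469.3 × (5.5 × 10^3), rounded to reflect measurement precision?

44

44.054 ÷ 5469.3 × (5.5 × 10^3) = 44.3012816997…
Multiplication/division keeps the fewest significant figures: 44.054 → 5 s.f., 5469.3 → 5 s.f., 5.5 × 10^3 → 2 s.f.; limit is 2.
Rounded to 2 significant figures: 44.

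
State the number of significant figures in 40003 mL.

5

40003: zeros between nonzero digits are significant.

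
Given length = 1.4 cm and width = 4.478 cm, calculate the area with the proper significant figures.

6.3 cm²

area = 1.4 cm × 4.478 cm = 6.2692 cm².
1.4 has 2 significant figures; 4.478 has 4.
Division/multiplication keeps the fewest: 2 significant figures.
Rounded: 6.3 cm².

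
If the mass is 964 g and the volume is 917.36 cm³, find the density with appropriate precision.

1.05 g/cm³

density = 964 g ÷ 917.36 cm³ = 1.0508415453… g/cm³.
964 has 3 significant figures; 917.36 has 5.
Division/multiplication keeps the fewest: 3 significant figures.
Rounded: 1.05 g/cm³.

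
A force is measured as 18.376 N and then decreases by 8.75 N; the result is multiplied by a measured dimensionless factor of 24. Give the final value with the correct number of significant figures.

18.376 N − 8.75 N = 9.626 N; the difference is limited to 2 decimal places (3 s.f.).
Carrying full precision, 9.626 × 24 = 231.024 N; 24 has 2 s.f., so the result keeps min(3, 2) = 2 s.f.
Rounded to 2 significant figures: 2.3 × 10^2 N.

2.3 × 10^2 N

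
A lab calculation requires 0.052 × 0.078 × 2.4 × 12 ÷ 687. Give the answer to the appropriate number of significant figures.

0.052 × 0.078 × 2.4 × 12 ÷ 687 = 0.000170033187773…
Multiplication/division keeps the fewest significant figures: 0.052 → 2 s.f., 0.078 → 2 s.f., 2.4 → 2 s.f., 12 → 2 s.f., 687 → 3 s.f.; limit is 2.
Rounded to 2 significant figures: 1.7 × 10⁻⁴.

1.7 × 10⁻⁴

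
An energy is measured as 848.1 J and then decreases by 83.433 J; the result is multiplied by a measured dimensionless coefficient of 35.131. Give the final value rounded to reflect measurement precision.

848.1 J − 83.433 J = 764.667 J; the difference is limited to 1 decimal place (4 s.f.).
Carrying full precision, 764.667 × 35.131 = 26863.516377 J; 35.131 has 5 s.f., so the result keeps min(4, 5) = 4 s.f.
Rounded to 4 significant figures: 2.686 × 10^4 J.

2.686 × 10^4 J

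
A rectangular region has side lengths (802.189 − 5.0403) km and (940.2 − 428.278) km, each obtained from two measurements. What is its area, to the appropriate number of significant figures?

4.081 × 10⁵ km²

802.189 − 5.0403 = 797.1487, limited to 3 d.p. → 6 s.f.; 940.2 − 428.278 = 511.922, limited to 1 d.p. → 4 s.f.
Carrying full precision, 797.1487 × 511.922 = 408077.956801…; keep min(6, 4) = 4 s.f.
Rounded to 4 significant figures: 4.081 × 10⁵ km².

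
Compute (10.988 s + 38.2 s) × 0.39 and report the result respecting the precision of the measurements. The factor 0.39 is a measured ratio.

10.988 s + 38.2 s = 49.188 s; the sum is limited to 1 decimal place (3 s.f.).
Carrying full precision, 49.188 × 0.39 = 19.18332 s; 0.39 has 2 s.f., so the result keeps min(3, 2) = 2 s.f.
Rounded to 2 significant figures: 19 s.

19 s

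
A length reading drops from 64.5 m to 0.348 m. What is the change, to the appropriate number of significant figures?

64.5 m − 0.348 m = 64.152 m.
Addition/subtraction keeps the fewest decimal places: 64.5 → 1 decimal place, 0.348 → 3 decimal places; limit is 1.
Rounded to 1 decimal place: 64.2 m.

64.2 m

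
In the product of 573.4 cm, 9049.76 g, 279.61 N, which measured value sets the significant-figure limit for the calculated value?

573.4 cm → 4 s.f.; 9049.76 g → 6 s.f.; 279.61 N → 5 s.f.
The fewest is 4 significant figures, from 573.4 cm.

573.4 cm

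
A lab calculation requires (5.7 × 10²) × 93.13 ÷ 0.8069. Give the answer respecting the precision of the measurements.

6.6 × 10⁴

(5.7 × 10²) × 93.13 ÷ 0.8069 = 65787.7060354…
Multiplication/division keeps the fewest significant figures: 5.7 × 10² → 2 s.f., 93.13 → 4 s.f., 0.8069 → 4 s.f.; limit is 2.
Rounded to 2 significant figures: 6.6 × 10⁴.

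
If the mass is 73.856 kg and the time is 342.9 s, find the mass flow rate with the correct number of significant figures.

mass flow rate = 73.856 kg ÷ 342.9 s = 0.215386410032… kg/s.
73.856 has 5 significant figures; 342.9 has 4.
Division/multiplication keeps the fewest: 4 significant figures.
Rounded: 0.2154 kg/s.

0.2154 kg/s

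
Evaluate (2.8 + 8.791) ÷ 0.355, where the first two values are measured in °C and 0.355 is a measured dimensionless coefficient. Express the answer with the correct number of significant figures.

32.7 °C

2.8 °C + 8.791 °C = 11.591 °C; the sum is limited to 1 decimal place (3 s.f.).
Carrying full precision, 11.591 ÷ 0.355 = 32.6507042254… °C; 0.355 has 3 s.f., so the result keeps min(3, 3) = 3 s.f.
Rounded to 3 significant figures: 32.7 °C.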